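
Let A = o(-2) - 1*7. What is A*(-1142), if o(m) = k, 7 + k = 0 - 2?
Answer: 18272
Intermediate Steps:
k = -9 (k = -7 + (0 - 2) = -7 - 2 = -9)
o(m) = -9
A = -16 (A = -9 - 1*7 = -9 - 7 = -16)
A*(-1142) = -16*(-1142) = 18272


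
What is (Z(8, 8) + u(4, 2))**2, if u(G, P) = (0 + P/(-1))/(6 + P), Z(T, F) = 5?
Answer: 361/16 ≈ 22.563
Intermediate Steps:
u(G, P) = -P/(6 + P) (u(G, P) = (0 + P*(-1))/(6 + P) = (0 - P)/(6 + P) = (-P)/(6 + P) = -P/(6 + P))
(Z(8, 8) + u(4, 2))**2 = (5 - 1*2/(6 + 2))**2 = (5 - 1*2/8)**2 = (5 - 1*2*1/8)**2 = (5 - 1/4)**2 = (19/4)**2 = 361/16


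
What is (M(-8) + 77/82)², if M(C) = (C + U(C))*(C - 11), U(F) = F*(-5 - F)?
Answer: 2493304489/6724 ≈ 3.7081e+5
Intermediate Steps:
M(C) = (-11 + C)*(C - C*(5 + C)) (M(C) = (C - C*(5 + C))*(C - 11) = (C - C*(5 + C))*(-11 + C) = (-11 + C)*(C - C*(5 + C)))
(M(-8) + 77/82)² = (-8*(44 - 1*(-8)² + 7*(-8)) + 77/82)² = (-8*(44 - 1*64 - 56) + 77*(1/82))² = (-8*(44 - 64 - 56) + 77/82)² = (-8*(-76) + 77/82)² = (608 + 77/82)² = (49933/82)² = 2493304489/6724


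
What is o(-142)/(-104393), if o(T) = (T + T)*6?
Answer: 1704/104393 ≈ 0.016323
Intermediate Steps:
o(T) = 12*T (o(T) = (2*T)*6 = 12*T)
o(-142)/(-104393) = (12*(-142))/(-104393) = -1704*(-1/104393) = 1704/104393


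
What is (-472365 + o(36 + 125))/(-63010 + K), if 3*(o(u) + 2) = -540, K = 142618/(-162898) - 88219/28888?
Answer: 1111855227659464/148265393166843 ≈ 7.4991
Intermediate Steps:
K = -9245323723/2352898712 (K = 142618*(-1/162898) - 88219*1/28888 = -71309/81449 - 88219/28888 = -9245323723/2352898712 ≈ -3.9293)
o(u) = -182 (o(u) = -2 + (⅓)*(-540) = -2 - 180 = -182)
(-472365 + o(36 + 125))/(-63010 + K) = (-472365 - 182)/(-63010 - 9245323723/2352898712) = -472547/(-148265393166843/2352898712) = -472547*(-2352898712/148265393166843) = 1111855227659464/148265393166843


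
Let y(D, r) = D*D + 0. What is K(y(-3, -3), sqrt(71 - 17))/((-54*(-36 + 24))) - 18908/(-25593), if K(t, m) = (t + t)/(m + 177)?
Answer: 2365894129/3201684300 - sqrt(6)/375300 ≈ 0.73895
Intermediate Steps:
y(D, r) = D**2 (y(D, r) = D**2 + 0 = D**2)
K(t, m) = 2*t/(177 + m) (K(t, m) = (2*t)/(177 + m) = 2*t/(177 + m))
K(y(-3, -3), sqrt(71 - 17))/((-54*(-36 + 24))) - 18908/(-25593) = (2*(-3)**2/(177 + sqrt(71 - 17)))/((-54*(-36 + 24))) - 18908/(-25593) = (2*9/(177 + sqrt(54)))/((-54*(-12))) - 18908*(-1/25593) = (2*9/(177 + 3*sqrt(6)))/648 + 18908/25593 = (18/(177 + 3*sqrt(6)))*(1/648) + 18908/25593 = 1/(36*(177 + 3*sqrt(6))) + 18908/25593 = 18908/25593 + 1/(36*(177 + 3*sqrt(6)))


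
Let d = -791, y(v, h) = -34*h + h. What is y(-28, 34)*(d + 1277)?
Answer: -545292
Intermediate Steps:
y(v, h) = -33*h
y(-28, 34)*(d + 1277) = (-33*34)*(-791 + 1277) = -1122*486 = -545292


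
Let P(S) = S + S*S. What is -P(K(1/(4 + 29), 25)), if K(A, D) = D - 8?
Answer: -306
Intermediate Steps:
K(A, D) = -8 + D
P(S) = S + S²
-P(K(1/(4 + 29), 25)) = -(-8 + 25)*(1 + (-8 + 25)) = -17*(1 + 17) = -17*18 = -1*306 = -306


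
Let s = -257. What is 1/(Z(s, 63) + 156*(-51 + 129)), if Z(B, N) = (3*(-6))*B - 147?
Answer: 1/16647 ≈ 6.0071e-5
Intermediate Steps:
Z(B, N) = -147 - 18*B (Z(B, N) = -18*B - 147 = -147 - 18*B)
1/(Z(s, 63) + 156*(-51 + 129)) = 1/((-147 - 18*(-257)) + 156*(-51 + 129)) = 1/((-147 + 4626) + 156*78) = 1/(4479 + 12168) = 1/16647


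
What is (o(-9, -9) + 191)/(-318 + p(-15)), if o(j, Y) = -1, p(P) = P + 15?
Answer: -95/159 ≈ -0.59748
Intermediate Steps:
p(P) = 15 + P
(o(-9, -9) + 191)/(-318 + p(-15)) = (-1 + 191)/(-318 + (15 - 15)) = 190/(-318 + 0) = 190/(-318) = 190*(-1/318) = -95/159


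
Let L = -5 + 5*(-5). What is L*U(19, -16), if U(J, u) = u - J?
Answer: 1050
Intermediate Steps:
L = -30 (L = -5 - 25 = -30)
L*U(19, -16) = -30*(-16 - 1*19) = -30*(-16 - 19) = -30*(-35) = 1050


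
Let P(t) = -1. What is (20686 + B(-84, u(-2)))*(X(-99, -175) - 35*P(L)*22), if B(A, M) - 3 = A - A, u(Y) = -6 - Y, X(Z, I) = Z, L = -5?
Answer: 13882319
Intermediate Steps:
B(A, M) = 3 (B(A, M) = 3 + (A - A) = 3 + 0 = 3)
(20686 + B(-84, u(-2)))*(X(-99, -175) - 35*P(L)*22) = (20686 + 3)*(-99 - 35*(-1)*22) = 20689*(-99 + 35*22) = 20689*(-99 + 770) = 20689*671 = 13882319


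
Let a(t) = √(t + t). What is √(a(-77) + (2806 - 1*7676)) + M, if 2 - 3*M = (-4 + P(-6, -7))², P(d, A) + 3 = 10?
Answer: -7/3 + √(-4870 + I*√154) ≈ -2.2444 + 69.785*I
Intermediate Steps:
P(d, A) = 7 (P(d, A) = -3 + 10 = 7)
a(t) = √2*√t (a(t) = √(2*t) = √2*√t)
M = -7/3 (M = ⅔ - (-4 + 7)²/3 = ⅔ - ⅓*3² = ⅔ - ⅓*9 = ⅔ - 3 = -7/3 ≈ -2.3333)
√(a(-77) + (2806 - 1*7676)) + M = √(√2*√(-77) + (2806 - 1*7676)) - 7/3 = √(√2*(I*√77) + (2806 - 7676)) - 7/3 = √(I*√154 - 4870) - 7/3 = √(-4870 + I*√154) - 7/3 = -7/3 + √(-4870 + I*√154)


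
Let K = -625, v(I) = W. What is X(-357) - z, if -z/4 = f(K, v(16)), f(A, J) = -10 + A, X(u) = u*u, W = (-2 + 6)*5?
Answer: 124909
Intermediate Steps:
W = 20 (W = 4*5 = 20)
X(u) = u**2
v(I) = 20
z = 2540 (z = -4*(-10 - 625) = -4*(-635) = 2540)
X(-357) - z = (-357)**2 - 1*2540 = 127449 - 2540 = 124909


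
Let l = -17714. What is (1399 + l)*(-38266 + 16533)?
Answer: 354573895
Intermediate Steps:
(1399 + l)*(-38266 + 16533) = (1399 - 17714)*(-38266 + 16533) = -16315*(-21733) = 354573895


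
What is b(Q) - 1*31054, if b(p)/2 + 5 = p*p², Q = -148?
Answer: -6514648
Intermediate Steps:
b(p) = -10 + 2*p³ (b(p) = -10 + 2*(p*p²) = -10 + 2*p³)
b(Q) - 1*31054 = (-10 + 2*(-148)³) - 1*31054 = (-10 + 2*(-3241792)) - 31054 = (-10 - 6483584) - 31054 = -6483594 - 31054 = -6514648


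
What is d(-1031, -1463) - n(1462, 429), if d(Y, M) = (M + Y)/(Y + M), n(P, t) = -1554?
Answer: 1555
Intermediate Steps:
d(Y, M) = 1 (d(Y, M) = (M + Y)/(M + Y) = 1)
d(-1031, -1463) - n(1462, 429) = 1 - 1*(-1554) = 1 + 1554 = 1555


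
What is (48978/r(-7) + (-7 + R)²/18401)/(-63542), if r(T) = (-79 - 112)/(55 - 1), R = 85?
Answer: 24333011784/111662070661 ≈ 0.21792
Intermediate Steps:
r(T) = -191/54
(48978/r(-7) + (-7 + R)²/18401)/(-63542) = (48978/(-191/54) + (-7 + 85)²/18401)/(-63542) = (48978*(-54/191) + 78²*(1/18401))*(-1/63542) = (-2644812/191 + 6084*(1/18401))*(-1/63542) = (-2644812/191 + 6084/18401)*(-1/63542) = -48666023568/3514591*(-1/63542) = 24333011784/111662070661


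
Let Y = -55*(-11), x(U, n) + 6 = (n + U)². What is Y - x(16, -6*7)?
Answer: -65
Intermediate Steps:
x(U, n) = -6 + (U + n)² (x(U, n) = -6 + (n + U)² = -6 + (U + n)²)
Y = 605
Y - x(16, -6*7) = 605 - (-6 + (16 - 6*7)²) = 605 - (-6 + (16 - 42)²) = 605 - (-6 + (-26)²) = 605 - (-6 + 676) = 605 - 1*670 = 605 - 670 = -65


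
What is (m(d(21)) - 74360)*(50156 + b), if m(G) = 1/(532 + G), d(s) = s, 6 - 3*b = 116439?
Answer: -466518641255/553 ≈ -8.4361e+8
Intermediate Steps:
b = -38811 (b = 2 - ⅓*116439 = 2 - 38813 = -38811)
(m(d(21)) - 74360)*(50156 + b) = (1/(532 + 21) - 74360)*(50156 - 38811) = (1/553 - 74360)*11345 = -41121079/553*11345 = -466518641255/553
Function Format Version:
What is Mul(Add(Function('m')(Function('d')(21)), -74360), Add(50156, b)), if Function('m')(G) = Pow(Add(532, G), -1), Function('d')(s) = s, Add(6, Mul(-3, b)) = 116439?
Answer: Rational(-466518641255, 553) ≈ -8.4361e+8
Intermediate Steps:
b = -38811 (b = Add(2, Mul(Rational(-1, 3), 116439)) = Add(2, -38813) = -38811)
Mul(Add(Function('m')(Function('d')(21)), -74360), Add(50156, b)) = Mul(Add(Pow(Add(532, 21), -1), -74360), Add(50156, -38811)) = Mul(Add(Pow(553, -1), -74360), 11345) = Mul(Add(Rational(1, 553), -74360), 11345) = Mul(Rational(-41121079, 553), 11345) = Rational(-466518641255, 553)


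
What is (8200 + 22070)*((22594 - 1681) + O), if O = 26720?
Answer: 1441850910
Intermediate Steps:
(8200 + 22070)*((22594 - 1681) + O) = (8200 + 22070)*((22594 - 1681) + 26720) = 30270*(20913 + 26720) = 30270*47633 = 1441850910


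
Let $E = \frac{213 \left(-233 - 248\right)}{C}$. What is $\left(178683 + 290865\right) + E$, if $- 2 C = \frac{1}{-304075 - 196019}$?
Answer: $-102471791616$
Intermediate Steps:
$C = \frac{1}{1000188}$ ($C = - \frac{1}{2 \left(-304075 - 196019\right)} = - \frac{1}{2 \left(-500094\right)} = \left(- \frac{1}{2}\right) \left(- \frac{1}{500094}\right) = \frac{1}{1000188} \approx 9.9981 \cdot 10^{-7}$)
$E = -102472261164$ ($E = 213 \left(-233 - 248\right) \frac{1}{\frac{1}{1000188}} = 213 \left(-481\right) 1000188 = \left(-102453\right) 1000188 = -102472261164$)
$\left(178683 + 290865\right) + E = \left(178683 + 290865\right) - 102472261164 = 469548 - 102472261164 = -102471791616$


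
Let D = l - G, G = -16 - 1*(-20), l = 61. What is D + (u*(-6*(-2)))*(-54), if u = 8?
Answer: -5127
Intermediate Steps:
G = 4 (G = -16 + 20 = 4)
D = 57 (D = 61 - 1*4 = 61 - 4 = 57)
D + (u*(-6*(-2)))*(-54) = 57 + (8*(-6*(-2)))*(-54) = 57 + (8*12)*(-54) = 57 + 96*(-54) = 57 - 5184 = -5127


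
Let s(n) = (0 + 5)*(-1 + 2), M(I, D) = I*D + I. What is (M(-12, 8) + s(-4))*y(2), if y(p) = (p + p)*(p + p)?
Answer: -1648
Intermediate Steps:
M(I, D) = I + D*I (M(I, D) = D*I + I = I + D*I)
y(p) = 4*p**2 (y(p) = (2*p)*(2*p) = 4*p**2)
s(n) = 5 (s(n) = 5*1 = 5)
(M(-12, 8) + s(-4))*y(2) = (-12*(1 + 8) + 5)*(4*2**2) = (-12*9 + 5)*(4*4) = (-108 + 5)*16 = -103*16 = -1648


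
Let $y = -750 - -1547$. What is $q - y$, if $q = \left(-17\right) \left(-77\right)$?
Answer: $512$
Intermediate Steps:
$y = 797$ ($y = -750 + 1547 = 797$)
$q = 1309$
$q - y = 1309 - 797 = 512$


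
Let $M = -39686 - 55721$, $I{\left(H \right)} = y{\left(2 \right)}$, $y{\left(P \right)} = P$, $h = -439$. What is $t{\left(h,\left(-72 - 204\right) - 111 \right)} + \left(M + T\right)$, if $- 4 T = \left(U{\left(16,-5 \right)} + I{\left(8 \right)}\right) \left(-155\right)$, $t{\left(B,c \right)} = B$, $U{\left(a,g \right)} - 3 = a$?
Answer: $- \frac{380129}{4} \approx -95032.0$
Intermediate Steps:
$U{\left(a,g \right)} = 3 + a$
$I{\left(H \right)} = 2$
$M = -95407$
$T = \frac{3255}{4}$ ($T = - \frac{\left(\left(3 + 16\right) + 2\right) \left(-155\right)}{4} = - \frac{\left(19 + 2\right) \left(-155\right)}{4} = - \frac{21 \left(-155\right)}{4} = \left(- \frac{1}{4}\right) \left(-3255\right) = \frac{3255}{4} \approx 813.75$)
$t{\left(h,\left(-72 - 204\right) - 111 \right)} + \left(M + T\right) = -439 + \left(-95407 + \frac{3255}{4}\right) = -439 - \frac{378373}{4} = - \frac{380129}{4}$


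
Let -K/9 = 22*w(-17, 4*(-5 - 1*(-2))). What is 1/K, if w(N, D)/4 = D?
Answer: 1/9504 ≈ 0.00010522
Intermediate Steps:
w(N, D) = 4*D
K = 9504 (K = -198*4*(4*(-5 - 1*(-2))) = -198*4*(4*(-5 + 2)) = -198*4*(4*(-3)) = -198*4*(-12) = -198*(-48) = -9*(-1056) = 9504)
1/K = 1/9504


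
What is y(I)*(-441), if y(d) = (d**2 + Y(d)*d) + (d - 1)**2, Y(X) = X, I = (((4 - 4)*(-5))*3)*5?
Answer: -441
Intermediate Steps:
I = 0 (I = ((0*(-5))*3)*5 = (0*3)*5 = 0*5 = 0)
y(d) = (-1 + d)**2 + 2*d**2 (y(d) = (d**2 + d*d) + (d - 1)**2 = (d**2 + d**2) + (-1 + d)**2 = 2*d**2 + (-1 + d)**2 = (-1 + d)**2 + 2*d**2)
y(I)*(-441) = ((-1 + 0)**2 + 2*0**2)*(-441) = ((-1)**2 + 2*0)*(-441) = (1 + 0)*(-441) = 1*(-441) = -441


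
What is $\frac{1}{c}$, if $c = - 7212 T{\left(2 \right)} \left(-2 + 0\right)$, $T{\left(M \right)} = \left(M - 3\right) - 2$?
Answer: $- \frac{1}{43272} \approx -2.311 \cdot 10^{-5}$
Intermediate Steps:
$T{\left(M \right)} = -5 + M$ ($T{\left(M \right)} = \left(M - 3\right) - 2 = \left(-3 + M\right) - 2 = -5 + M$)
$c = -43272$ ($c = - 7212 \left(-5 + 2\right) \left(-2 + 0\right) = - 7212 \left(\left(-3\right) \left(-2\right)\right) = \left(-7212\right) 6 = -43272$)
$\frac{1}{c} = \frac{1}{-43272} = - \frac{1}{43272}$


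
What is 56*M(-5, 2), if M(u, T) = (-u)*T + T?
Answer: 672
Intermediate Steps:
M(u, T) = T - T*u (M(u, T) = -T*u + T = T - T*u)
56*M(-5, 2) = 56*(2*(1 - 1*(-5))) = 56*(2*(1 + 5)) = 56*(2*6) = 56*12 = 672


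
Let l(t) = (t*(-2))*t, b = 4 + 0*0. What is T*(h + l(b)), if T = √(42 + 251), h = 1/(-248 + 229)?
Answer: -609*√293/19 ≈ -548.65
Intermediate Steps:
b = 4 (b = 4 + 0 = 4)
l(t) = -2*t² (l(t) = (-2*t)*t = -2*t²)
h = -1/19 (h = 1/(-19) = -1/19 ≈ -0.052632)
T = √293 ≈ 17.117
T*(h + l(b)) = √293*(-1/19 - 2*4²) = √293*(-1/19 - 2*16) = √293*(-1/19 - 32) = √293*(-609/19) = -609*√293/19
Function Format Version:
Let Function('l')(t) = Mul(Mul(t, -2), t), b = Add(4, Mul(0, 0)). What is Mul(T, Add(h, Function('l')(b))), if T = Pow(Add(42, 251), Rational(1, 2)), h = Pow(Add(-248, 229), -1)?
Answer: Mul(Rational(-609, 19), Pow(293, Rational(1, 2))) ≈ -548.65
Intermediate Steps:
b = 4 (b = Add(4, 0) = 4)
Function('l')(t) = Mul(-2, Pow(t, 2)) (Function('l')(t) = Mul(Mul(-2, t), t) = Mul(-2, Pow(t, 2)))
h = Rational(-1, 19) (h = Pow(-19, -1) = Rational(-1, 19) ≈ -0.052632)
T = Pow(293, Rational(1, 2)) ≈ 17.117
Mul(T, Add(h, Function('l')(b))) = Mul(Pow(293, Rational(1, 2)), Add(Rational(-1, 19), Mul(-2, Pow(4, 2)))) = Mul(Pow(293, Rational(1, 2)), Add(Rational(-1, 19), Mul(-2, 16))) = Mul(Pow(293, Rational(1, 2)), Add(Rational(-1, 19), -32)) = Mul(Pow(293, Rational(1, 2)), Rational(-609, 19)) = Mul(Rational(-609, 19), Pow(293, Rational(1, 2)))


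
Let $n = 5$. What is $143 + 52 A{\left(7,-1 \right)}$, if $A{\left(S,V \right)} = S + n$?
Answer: $767$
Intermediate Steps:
$A{\left(S,V \right)} = 5 + S$ ($A{\left(S,V \right)} = S + 5 = 5 + S$)
$143 + 52 A{\left(7,-1 \right)} = 143 + 52 \left(5 + 7\right) = 143 + 52 \cdot 12 = 143 + 624 = 767$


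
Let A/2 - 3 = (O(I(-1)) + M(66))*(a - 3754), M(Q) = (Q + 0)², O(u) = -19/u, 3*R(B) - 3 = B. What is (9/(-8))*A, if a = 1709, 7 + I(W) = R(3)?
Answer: 20060523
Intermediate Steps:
R(B) = 1 + B/3
I(W) = -5 (I(W) = -7 + (1 + (⅓)*3) = -7 + (1 + 1) = -7 + 2 = -5)
M(Q) = Q²
A = -17831576 (A = 6 + 2*((-19/(-5) + 66²)*(1709 - 3754)) = 6 + 2*((-19*(-⅕) + 4356)*(-2045)) = 6 + 2*((19/5 + 4356)*(-2045)) = 6 + 2*((21799/5)*(-2045)) = 6 + 2*(-8915791) = 6 - 17831582 = -17831576)
(9/(-8))*A = (9/(-8))*(-17831576) = (9*(-⅛))*(-17831576) = -9/8*(-17831576) = 20060523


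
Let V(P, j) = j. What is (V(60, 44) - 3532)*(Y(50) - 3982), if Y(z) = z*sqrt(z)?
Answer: 13889216 - 872000*sqrt(2) ≈ 1.2656e+7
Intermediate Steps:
Y(z) = z**(3/2)
(V(60, 44) - 3532)*(Y(50) - 3982) = (44 - 3532)*(50**(3/2) - 3982) = -3488*(250*sqrt(2) - 3982) = -3488*(-3982 + 250*sqrt(2)) = 13889216 - 872000*sqrt(2)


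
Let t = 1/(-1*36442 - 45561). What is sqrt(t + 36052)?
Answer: 3*sqrt(26936820647385)/82003 ≈ 189.87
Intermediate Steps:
t = -1/82003 (t = 1/(-36442 - 45561) = 1/(-82003) = -1/82003 ≈ -1.2195e-5)
sqrt(t + 36052) = sqrt(-1/82003 + 36052) = sqrt(2956372155/82003) = 3*sqrt(26936820647385)/82003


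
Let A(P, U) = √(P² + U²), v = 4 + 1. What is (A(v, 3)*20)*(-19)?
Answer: -380*√34 ≈ -2215.8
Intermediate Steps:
v = 5
(A(v, 3)*20)*(-19) = (√(5² + 3²)*20)*(-19) = (√(25 + 9)*20)*(-19) = (√34*20)*(-19) = (20*√34)*(-19) = -380*√34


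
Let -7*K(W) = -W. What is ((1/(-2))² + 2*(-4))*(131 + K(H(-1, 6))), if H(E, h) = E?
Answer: -7099/7 ≈ -1014.1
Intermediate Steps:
K(W) = W/7 (K(W) = -(-1)*W/7 = W/7)
((1/(-2))² + 2*(-4))*(131 + K(H(-1, 6))) = ((1/(-2))² + 2*(-4))*(131 + (⅐)*(-1)) = ((-½)² - 8)*(131 - ⅐) = (¼ - 8)*(916/7) = -31/4*916/7 = -7099/7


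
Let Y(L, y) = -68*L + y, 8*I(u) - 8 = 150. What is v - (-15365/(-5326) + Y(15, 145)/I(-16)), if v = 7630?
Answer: 3227780185/420754 ≈ 7671.4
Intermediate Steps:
I(u) = 79/4 (I(u) = 1 + (⅛)*150 = 1 + 75/4 = 79/4)
Y(L, y) = y - 68*L
v - (-15365/(-5326) + Y(15, 145)/I(-16)) = 7630 - (-15365/(-5326) + (145 - 68*15)/(79/4)) = 7630 - (-15365*(-1/5326) + (145 - 1020)*(4/79)) = 7630 - (15365/5326 - 875*4/79) = 7630 - (15365/5326 - 3500/79) = 7630 - 1*(-17427165/420754) = 7630 + 17427165/420754 = 3227780185/420754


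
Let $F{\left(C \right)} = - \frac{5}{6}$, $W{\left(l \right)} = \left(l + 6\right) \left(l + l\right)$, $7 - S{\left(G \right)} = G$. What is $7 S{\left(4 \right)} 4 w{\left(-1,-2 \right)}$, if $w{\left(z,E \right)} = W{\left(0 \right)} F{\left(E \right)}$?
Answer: $0$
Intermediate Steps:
$S{\left(G \right)} = 7 - G$
$W{\left(l \right)} = 2 l \left(6 + l\right)$ ($W{\left(l \right)} = \left(6 + l\right) 2 l = 2 l \left(6 + l\right)$)
$F{\left(C \right)} = - \frac{5}{6}$ ($F{\left(C \right)} = \left(-5\right) \frac{1}{6} = - \frac{5}{6}$)
$w{\left(z,E \right)} = 0$ ($w{\left(z,E \right)} = 2 \cdot 0 \left(6 + 0\right) \left(- \frac{5}{6}\right) = 2 \cdot 0 \cdot 6 \left(- \frac{5}{6}\right) = 0 \left(- \frac{5}{6}\right) = 0$)
$7 S{\left(4 \right)} 4 w{\left(-1,-2 \right)} = 7 \left(7 - 4\right) 4 \cdot 0 = 7 \cdot 3 \cdot 4 \cdot 0 = 7 \cdot 12 \cdot 0 = 7 \cdot 0 = 0$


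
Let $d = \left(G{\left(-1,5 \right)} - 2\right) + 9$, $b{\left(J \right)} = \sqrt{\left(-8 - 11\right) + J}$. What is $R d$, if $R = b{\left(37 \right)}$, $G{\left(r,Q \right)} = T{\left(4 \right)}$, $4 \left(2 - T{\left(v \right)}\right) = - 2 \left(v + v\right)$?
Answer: $39 \sqrt{2} \approx 55.154$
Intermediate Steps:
$T{\left(v \right)} = 2 + v$ ($T{\left(v \right)} = 2 - \frac{\left(-2\right) \left(v + v\right)}{4} = 2 - \frac{\left(-2\right) 2 v}{4} = 2 - \frac{\left(-4\right) v}{4} = 2 + v$)
$G{\left(r,Q \right)} = 6$ ($G{\left(r,Q \right)} = 2 + 4 = 6$)
$b{\left(J \right)} = \sqrt{-19 + J}$ ($b{\left(J \right)} = \sqrt{\left(-8 - 11\right) + J} = \sqrt{-19 + J}$)
$R = 3 \sqrt{2}$ ($R = \sqrt{-19 + 37} = \sqrt{18} = 3 \sqrt{2} \approx 4.2426$)
$d = 13$ ($d = \left(6 - 2\right) + 9 = 4 + 9 = 13$)
$R d = 3 \sqrt{2} \cdot 13 = 39 \sqrt{2}$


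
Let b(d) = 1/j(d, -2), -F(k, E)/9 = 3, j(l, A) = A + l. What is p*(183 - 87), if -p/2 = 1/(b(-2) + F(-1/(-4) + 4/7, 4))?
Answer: 768/109 ≈ 7.0459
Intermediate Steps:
F(k, E) = -27 (F(k, E) = -9*3 = -27)
b(d) = 1/(-2 + d)
p = 8/109 (p = -2/(1/(-2 - 2) - 27) = -2/(1/(-4) - 27) = -2/(-¼ - 27) = -2/(-109/4) = -2*(-4/109) = 8/109 ≈ 0.073395)
p*(183 - 87) = 8*(183 - 87)/109 = (8/109)*96 = 768/109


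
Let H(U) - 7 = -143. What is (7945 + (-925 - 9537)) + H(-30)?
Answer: -2653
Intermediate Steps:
H(U) = -136 (H(U) = 7 - 143 = -136)
(7945 + (-925 - 9537)) + H(-30) = (7945 + (-925 - 9537)) - 136 = (7945 - 10462) - 136 = -2517 - 136 = -2653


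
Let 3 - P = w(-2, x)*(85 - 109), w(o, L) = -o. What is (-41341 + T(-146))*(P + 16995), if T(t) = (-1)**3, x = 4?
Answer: -704715732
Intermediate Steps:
T(t) = -1
P = 51 (P = 3 - (-1*(-2))*(85 - 109) = 3 - 2*(-24) = 3 - 1*(-48) = 3 + 48 = 51)
(-41341 + T(-146))*(P + 16995) = (-41341 - 1)*(51 + 16995) = -41342*17046 = -704715732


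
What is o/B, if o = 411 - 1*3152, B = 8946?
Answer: -2741/8946 ≈ -0.30639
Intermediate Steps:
o = -2741 (o = 411 - 3152 = -2741)
o/B = -2741/8946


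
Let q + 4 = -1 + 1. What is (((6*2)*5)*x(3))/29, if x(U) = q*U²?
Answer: -2160/29 ≈ -74.483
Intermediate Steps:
q = -4 (q = -4 + (-1 + 1) = -4 + 0 = -4)
x(U) = -4*U²
(((6*2)*5)*x(3))/29 = (((6*2)*5)*(-4*3²))/29 = ((12*5)*(-4*9))*(1/29) = (60*(-36))*(1/29) = -2160*1/29 = -2160/29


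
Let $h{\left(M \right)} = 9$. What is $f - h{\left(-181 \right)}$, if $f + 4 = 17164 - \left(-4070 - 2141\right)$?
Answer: $23362$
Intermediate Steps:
$f = 23371$ ($f = -4 + \left(17164 - \left(-4070 - 2141\right)\right) = -4 + \left(17164 - -6211\right) = -4 + \left(17164 + 6211\right) = -4 + 23375 = 23371$)
$f - h{\left(-181 \right)} = 23371 - 9 = 23362$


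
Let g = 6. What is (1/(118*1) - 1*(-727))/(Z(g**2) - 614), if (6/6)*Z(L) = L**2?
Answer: 85787/80476 ≈ 1.0660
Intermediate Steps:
Z(L) = L**2
(1/(118*1) - 1*(-727))/(Z(g**2) - 614) = (1/(118*1) - 1*(-727))/((6**2)**2 - 614) = (1/118 + 727)/(36**2 - 614) = (1/118 + 727)/(1296 - 614) = (85787/118)/682 = (85787/118)*(1/682) = 85787/80476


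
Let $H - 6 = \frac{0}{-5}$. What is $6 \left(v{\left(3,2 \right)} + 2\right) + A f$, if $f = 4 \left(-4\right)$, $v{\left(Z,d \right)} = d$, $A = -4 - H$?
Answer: $184$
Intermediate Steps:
$H = 6$ ($H = 6 + \frac{0}{-5} = 6 + 0 \left(- \frac{1}{5}\right) = 6 + 0 = 6$)
$A = -10$ ($A = -4 - 6 = -10$)
$f = -16$
$6 \left(v{\left(3,2 \right)} + 2\right) + A f = 6 \left(2 + 2\right) - -160 = 6 \cdot 4 + 160 = 24 + 160 = 184$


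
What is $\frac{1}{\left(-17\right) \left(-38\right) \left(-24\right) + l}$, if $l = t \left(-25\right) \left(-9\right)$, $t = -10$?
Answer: $- \frac{1}{17754} \approx -5.6325 \cdot 10^{-5}$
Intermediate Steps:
$l = -2250$ ($l = \left(-10\right) \left(-25\right) \left(-9\right) = 250 \left(-9\right) = -2250$)
$\frac{1}{\left(-17\right) \left(-38\right) \left(-24\right) + l} = \frac{1}{\left(-17\right) \left(-38\right) \left(-24\right) - 2250} = \frac{1}{646 \left(-24\right) - 2250} = \frac{1}{-15504 - 2250} = \frac{1}{-17754} = - \frac{1}{17754}$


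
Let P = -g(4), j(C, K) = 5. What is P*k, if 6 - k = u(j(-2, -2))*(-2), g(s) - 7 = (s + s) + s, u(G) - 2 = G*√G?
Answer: -190 - 190*√5 ≈ -614.85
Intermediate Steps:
u(G) = 2 + G^(3/2) (u(G) = 2 + G*√G = 2 + G^(3/2))
g(s) = 7 + 3*s (g(s) = 7 + ((s + s) + s) = 7 + (2*s + s) = 7 + 3*s)
P = -19 (P = -(7 + 3*4) = -(7 + 12) = -1*19 = -19)
k = 10 + 10*√5 (k = 6 - (2 + 5^(3/2))*(-2) = 6 - (2 + 5*√5)*(-2) = 6 - (-4 - 10*√5) = 6 + (4 + 10*√5) = 10 + 10*√5 ≈ 32.361)
P*k = -19*(10 + 10*√5) = -190 - 190*√5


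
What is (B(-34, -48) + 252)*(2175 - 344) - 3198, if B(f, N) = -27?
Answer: 408777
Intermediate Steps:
(B(-34, -48) + 252)*(2175 - 344) - 3198 = (-27 + 252)*(2175 - 344) - 3198 = 225*1831 - 3198 = 411975 - 3198 = 408777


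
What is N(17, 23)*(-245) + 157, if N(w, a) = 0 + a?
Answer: -5478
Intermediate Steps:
N(w, a) = a
N(17, 23)*(-245) + 157 = 23*(-245) + 157 = -5635 + 157 = -5478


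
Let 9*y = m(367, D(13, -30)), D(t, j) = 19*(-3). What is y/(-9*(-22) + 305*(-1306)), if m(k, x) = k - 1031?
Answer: 166/895797 ≈ 0.00018531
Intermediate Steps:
D(t, j) = -57
m(k, x) = -1031 + k
y = -664/9 (y = (-1031 + 367)/9 = (1/9)*(-664) = -664/9 ≈ -73.778)
y/(-9*(-22) + 305*(-1306)) = -664/(9*(-9*(-22) + 305*(-1306))) = -664/(9*(198 - 398330)) = -664/9/(-398132) = -664/9*(-1/398132) = 166/895797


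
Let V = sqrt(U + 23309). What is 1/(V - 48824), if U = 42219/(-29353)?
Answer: -716565436/34985248773835 - sqrt(20081762722874)/69970497547670 ≈ -2.0546e-5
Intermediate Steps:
U = -42219/29353 (U = 42219*(-1/29353) = -42219/29353 ≈ -1.4383)
V = sqrt(20081762722874)/29353 (V = sqrt(-42219/29353 + 23309) = sqrt(684146858/29353) = sqrt(20081762722874)/29353 ≈ 152.67)
1/(V - 48824) = 1/(sqrt(20081762722874)/29353 - 48824) = 1/(-48824 + sqrt(20081762722874)/29353)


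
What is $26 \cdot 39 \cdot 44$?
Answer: $44616$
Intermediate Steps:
$26 \cdot 39 \cdot 44 = 26 \cdot 1716 = 44616$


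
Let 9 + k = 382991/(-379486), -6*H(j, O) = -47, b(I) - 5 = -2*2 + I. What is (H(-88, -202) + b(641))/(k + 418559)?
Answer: 739807957/476500446927 ≈ 0.0015526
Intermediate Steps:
b(I) = 1 + I (b(I) = 5 + (-2*2 + I) = 5 + (-4 + I) = 1 + I)
H(j, O) = 47/6 (H(j, O) = -⅙*(-47) = 47/6)
k = -3798365/379486 (k = -9 + 382991/(-379486) = -9 + 382991*(-1/379486) = -9 - 382991/379486 = -3798365/379486 ≈ -10.009)
(H(-88, -202) + b(641))/(k + 418559) = (47/6 + (1 + 641))/(-3798365/379486 + 418559) = (47/6 + 642)/(158833482309/379486) = (3899/6)*(379486/158833482309) = 739807957/476500446927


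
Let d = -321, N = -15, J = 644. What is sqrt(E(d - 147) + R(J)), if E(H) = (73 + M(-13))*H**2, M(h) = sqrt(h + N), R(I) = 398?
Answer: sqrt(15989150 + 438048*I*sqrt(7)) ≈ 4001.3 + 144.82*I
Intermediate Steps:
M(h) = sqrt(-15 + h) (M(h) = sqrt(h - 15) = sqrt(-15 + h))
E(H) = H**2*(73 + 2*I*sqrt(7)) (E(H) = (73 + sqrt(-15 - 13))*H**2 = (73 + sqrt(-28))*H**2 = (73 + 2*I*sqrt(7))*H**2 = H**2*(73 + 2*I*sqrt(7)))
sqrt(E(d - 147) + R(J)) = sqrt((-321 - 147)**2*(73 + 2*I*sqrt(7)) + 398) = sqrt((-468)**2*(73 + 2*I*sqrt(7)) + 398) = sqrt(219024*(73 + 2*I*sqrt(7)) + 398) = sqrt((15988752 + 438048*I*sqrt(7)) + 398) = sqrt(15989150 + 438048*I*sqrt(7))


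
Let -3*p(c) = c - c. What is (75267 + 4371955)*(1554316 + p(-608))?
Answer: 6912388310152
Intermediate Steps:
p(c) = 0 (p(c) = -(c - c)/3 = -1/3*0 = 0)
(75267 + 4371955)*(1554316 + p(-608)) = (75267 + 4371955)*(1554316 + 0) = 4447222*1554316 = 6912388310152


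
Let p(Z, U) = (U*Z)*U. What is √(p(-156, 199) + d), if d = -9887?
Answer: I*√6187643 ≈ 2487.5*I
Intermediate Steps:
p(Z, U) = Z*U²
√(p(-156, 199) + d) = √(-156*199² - 9887) = √(-156*39601 - 9887) = √(-6177756 - 9887) = √(-6187643) = I*√6187643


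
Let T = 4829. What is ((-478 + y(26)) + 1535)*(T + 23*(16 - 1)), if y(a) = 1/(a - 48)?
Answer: 60155511/11 ≈ 5.4687e+6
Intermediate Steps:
y(a) = 1/(-48 + a)
((-478 + y(26)) + 1535)*(T + 23*(16 - 1)) = ((-478 + 1/(-48 + 26)) + 1535)*(4829 + 23*(16 - 1)) = ((-478 + 1/(-22)) + 1535)*(4829 + 23*15) = ((-478 - 1/22) + 1535)*(4829 + 345) = (-10517/22 + 1535)*5174 = (23253/22)*5174 = 60155511/11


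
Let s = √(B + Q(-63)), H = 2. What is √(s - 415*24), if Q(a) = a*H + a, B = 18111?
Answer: √(-9960 + √17922) ≈ 99.127*I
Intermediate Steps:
Q(a) = 3*a (Q(a) = a*2 + a = 2*a + a = 3*a)
s = √17922 (s = √(18111 + 3*(-63)) = √(18111 - 189) = √17922 ≈ 133.87)
√(s - 415*24) = √(√17922 - 415*24) = √(√17922 - 9960) = √(-9960 + √17922)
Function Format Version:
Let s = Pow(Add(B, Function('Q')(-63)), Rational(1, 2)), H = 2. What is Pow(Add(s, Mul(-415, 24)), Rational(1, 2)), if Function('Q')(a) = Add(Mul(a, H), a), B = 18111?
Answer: Pow(Add(-9960, Pow(17922, Rational(1, 2))), Rational(1, 2)) ≈ Mul(99.127, I)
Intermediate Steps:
Function('Q')(a) = Mul(3, a) (Function('Q')(a) = Add(Mul(a, 2), a) = Add(Mul(2, a), a) = Mul(3, a))
s = Pow(17922, Rational(1, 2)) (s = Pow(Add(18111, Mul(3, -63)), Rational(1, 2)) = Pow(Add(18111, -189), Rational(1, 2)) = Pow(17922, Rational(1, 2)) ≈ 133.87)
Pow(Add(s, Mul(-415, 24)), Rational(1, 2)) = Pow(Add(Pow(17922, Rational(1, 2)), Mul(-415, 24)), Rational(1, 2)) = Pow(Add(Pow(17922, Rational(1, 2)), -9960), Rational(1, 2)) = Pow(Add(-9960, Pow(17922, Rational(1, 2))), Rational(1, 2))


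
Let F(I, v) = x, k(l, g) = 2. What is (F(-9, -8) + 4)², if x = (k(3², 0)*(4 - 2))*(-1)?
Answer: 0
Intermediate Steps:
x = -4 (x = (2*(4 - 2))*(-1) = (2*2)*(-1) = 4*(-1) = -4)
F(I, v) = -4
(F(-9, -8) + 4)² = (-4 + 4)² = 0² = 0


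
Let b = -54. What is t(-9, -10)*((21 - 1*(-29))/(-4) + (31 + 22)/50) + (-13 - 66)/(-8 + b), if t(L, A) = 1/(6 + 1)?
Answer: -3907/10850 ≈ -0.36009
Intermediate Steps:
t(L, A) = 1/7
t(-9, -10)*((21 - 1*(-29))/(-4) + (31 + 22)/50) + (-13 - 66)/(-8 + b) = ((21 - 1*(-29))/(-4) + (31 + 22)/50)/7 + (-13 - 66)/(-8 - 54) = ((21 + 29)*(-1/4) + 53*(1/50))/7 - 79/(-62) = (50*(-1/4) + 53/50)/7 - 79*(-1/62) = (-25/2 + 53/50)/7 + 79/62 = (1/7)*(-286/25) + 79/62 = -286/175 + 79/62 = -3907/10850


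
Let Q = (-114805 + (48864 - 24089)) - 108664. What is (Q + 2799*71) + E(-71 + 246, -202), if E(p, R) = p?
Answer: 210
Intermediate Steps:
Q = -198694 (Q = (-114805 + 24775) - 108664 = -90030 - 108664 = -198694)
(Q + 2799*71) + E(-71 + 246, -202) = (-198694 + 2799*71) + (-71 + 246) = (-198694 + 198729) + 175 = 35 + 175 = 210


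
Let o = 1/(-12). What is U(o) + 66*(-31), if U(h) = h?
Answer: -24553/12 ≈ -2046.1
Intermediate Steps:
o = -1/12 ≈ -0.083333
U(o) + 66*(-31) = -1/12 + 66*(-31) = -1/12 - 2046 = -24553/12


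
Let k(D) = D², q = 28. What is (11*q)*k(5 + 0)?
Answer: 7700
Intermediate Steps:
(11*q)*k(5 + 0) = (11*28)*(5 + 0)² = 308*5² = 308*25 = 7700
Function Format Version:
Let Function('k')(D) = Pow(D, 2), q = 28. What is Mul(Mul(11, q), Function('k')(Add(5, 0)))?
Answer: 7700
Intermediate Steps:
Mul(Mul(11, q), Function('k')(Add(5, 0))) = Mul(Mul(11, 28), Pow(Add(5, 0), 2)) = Mul(308, Pow(5, 2)) = Mul(308, 25) = 7700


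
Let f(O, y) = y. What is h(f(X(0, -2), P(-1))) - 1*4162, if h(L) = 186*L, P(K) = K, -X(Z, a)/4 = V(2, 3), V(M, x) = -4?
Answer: -4348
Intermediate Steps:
X(Z, a) = 16 (X(Z, a) = -4*(-4) = 16)
h(f(X(0, -2), P(-1))) - 1*4162 = 186*(-1) - 1*4162 = -186 - 4162 = -4348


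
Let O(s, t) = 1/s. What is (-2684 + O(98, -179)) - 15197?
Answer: -1752337/98 ≈ -17881.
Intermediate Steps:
(-2684 + O(98, -179)) - 15197 = (-2684 + 1/98) - 15197 = -263031/98 - 15197 = -1752337/98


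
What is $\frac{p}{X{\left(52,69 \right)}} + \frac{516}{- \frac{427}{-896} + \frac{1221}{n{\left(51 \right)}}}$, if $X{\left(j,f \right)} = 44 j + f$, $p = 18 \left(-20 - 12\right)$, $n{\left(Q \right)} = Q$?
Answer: $\frac{871957568}{41744827} \approx 20.888$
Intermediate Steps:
$p = -576$ ($p = 18 \left(-32\right) = -576$)
$X{\left(j,f \right)} = f + 44 j$
$\frac{p}{X{\left(52,69 \right)}} + \frac{516}{- \frac{427}{-896} + \frac{1221}{n{\left(51 \right)}}} = - \frac{576}{69 + 44 \cdot 52} + \frac{516}{- \frac{427}{-896} + \frac{1221}{51}} = - \frac{576}{69 + 2288} + \frac{516}{\left(-427\right) \left(- \frac{1}{896}\right) + 1221 \cdot \frac{1}{51}} = - \frac{576}{2357} + \frac{516}{\frac{61}{128} + \frac{407}{17}} = \left(-576\right) \frac{1}{2357} + \frac{516}{\frac{53133}{2176}} = - \frac{576}{2357} + 516 \cdot \frac{2176}{53133} = - \frac{576}{2357} + \frac{374272}{17711} = \frac{871957568}{41744827}$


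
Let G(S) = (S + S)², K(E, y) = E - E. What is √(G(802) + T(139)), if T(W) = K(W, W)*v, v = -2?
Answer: 1604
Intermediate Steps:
K(E, y) = 0
G(S) = 4*S² (G(S) = (2*S)² = 4*S²)
T(W) = 0 (T(W) = 0*(-2) = 0)
√(G(802) + T(139)) = √(4*802² + 0) = √(4*643204 + 0) = √(2572816 + 0) = √2572816 = 1604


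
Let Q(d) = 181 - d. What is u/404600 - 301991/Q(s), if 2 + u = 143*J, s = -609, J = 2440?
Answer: -6095495669/15981700 ≈ -381.40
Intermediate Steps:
u = 348918 (u = -2 + 143*2440 = -2 + 348920 = 348918)
u/404600 - 301991/Q(s) = 348918/404600 - 301991/(181 - 1*(-609)) = 348918*(1/404600) - 301991/(181 + 609) = 174459/202300 - 301991/790 = -6095495669/15981700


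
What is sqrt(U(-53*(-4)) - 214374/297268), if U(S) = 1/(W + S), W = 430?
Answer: I*sqrt(409516393455735)/23855757 ≈ 0.84829*I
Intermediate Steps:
U(S) = 1/(430 + S)
sqrt(U(-53*(-4)) - 214374/297268) = sqrt(1/(430 - 53*(-4)) - 214374/297268) = sqrt(1/(430 + 212) - 214374*1/297268) = sqrt(1/642 - 107187/148634) = sqrt(-17166355/23855757) = I*sqrt(409516393455735)/23855757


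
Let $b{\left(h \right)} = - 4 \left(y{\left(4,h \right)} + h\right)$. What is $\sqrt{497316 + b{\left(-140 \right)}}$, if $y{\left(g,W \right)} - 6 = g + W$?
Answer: $2 \sqrt{124599} \approx 705.97$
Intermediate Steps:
$y{\left(g,W \right)} = 6 + W + g$ ($y{\left(g,W \right)} = 6 + \left(g + W\right) = 6 + \left(W + g\right) = 6 + W + g$)
$b{\left(h \right)} = -40 - 8 h$ ($b{\left(h \right)} = - 4 \left(\left(6 + h + 4\right) + h\right) = - 4 \left(\left(10 + h\right) + h\right) = - 4 \left(10 + 2 h\right) = -40 - 8 h$)
$\sqrt{497316 + b{\left(-140 \right)}} = \sqrt{497316 - -1080} = \sqrt{497316 + \left(-40 + 1120\right)} = \sqrt{497316 + 1080} = \sqrt{498396} = 2 \sqrt{124599}$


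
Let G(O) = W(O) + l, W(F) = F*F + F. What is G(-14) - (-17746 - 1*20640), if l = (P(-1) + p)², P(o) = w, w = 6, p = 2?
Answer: 38632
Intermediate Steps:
P(o) = 6
W(F) = F + F² (W(F) = F² + F = F + F²)
l = 64 (l = (6 + 2)² = 8² = 64)
G(O) = 64 + O*(1 + O) (G(O) = O*(1 + O) + 64 = 64 + O*(1 + O))
G(-14) - (-17746 - 1*20640) = (64 - 14*(1 - 14)) - (-17746 - 1*20640) = (64 - 14*(-13)) - (-17746 - 20640) = (64 + 182) - 1*(-38386) = 246 + 38386 = 38632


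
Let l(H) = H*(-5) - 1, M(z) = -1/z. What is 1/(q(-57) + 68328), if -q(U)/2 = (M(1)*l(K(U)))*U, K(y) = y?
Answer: 1/35952 ≈ 2.7815e-5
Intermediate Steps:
l(H) = -1 - 5*H (l(H) = -5*H - 1 = -1 - 5*H)
q(U) = -2*U*(1 + 5*U) (q(U) = -2*(-1/1)*(-1 - 5*U)*U = -2*(-1*1)*(-1 - 5*U)*U = -2*(-(-1 - 5*U))*U = -2*(1 + 5*U)*U = -2*U*(1 + 5*U))
1/(q(-57) + 68328) = 1/(-2*(-57)*(1 + 5*(-57)) + 68328) = 1/(-2*(-57)*(1 - 285) + 68328) = 1/(-2*(-57)*(-284) + 68328) = 1/(-32376 + 68328) = 1/35952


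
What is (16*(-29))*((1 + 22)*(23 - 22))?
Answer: -10672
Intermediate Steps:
(16*(-29))*((1 + 22)*(23 - 22)) = -10672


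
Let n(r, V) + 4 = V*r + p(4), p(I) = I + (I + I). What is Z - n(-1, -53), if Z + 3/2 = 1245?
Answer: 2365/2 ≈ 1182.5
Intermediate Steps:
p(I) = 3*I (p(I) = I + 2*I = 3*I)
n(r, V) = 8 + V*r (n(r, V) = -4 + (V*r + 3*4) = -4 + (V*r + 12) = -4 + (12 + V*r) = 8 + V*r)
Z = 2487/2 (Z = -3/2 + 1245 = 2487/2 ≈ 1243.5)
Z - n(-1, -53) = 2487/2 - (8 - 53*(-1)) = 2487/2 - (8 + 53) = 2487/2 - 1*61 = 2487/2 - 61 = 2365/2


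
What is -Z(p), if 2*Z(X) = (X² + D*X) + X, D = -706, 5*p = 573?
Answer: 845748/25 ≈ 33830.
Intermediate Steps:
p = 573/5 (p = (⅕)*573 = 573/5 ≈ 114.60)
Z(X) = X²/2 - 705*X/2 (Z(X) = ((X² - 706*X) + X)/2 = (X² - 705*X)/2 = X²/2 - 705*X/2)
-Z(p) = -573*(-705 + 573/5)/(2*5) = -573*(-2952)/(2*5*5) = -1*(-845748/25) = 845748/25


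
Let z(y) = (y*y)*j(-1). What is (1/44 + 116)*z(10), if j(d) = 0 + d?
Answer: -127625/11 ≈ -11602.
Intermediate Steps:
j(d) = d
z(y) = -y**2 (z(y) = (y*y)*(-1) = y**2*(-1) = -y**2)
(1/44 + 116)*z(10) = (1/44 + 116)*(-1*10**2) = (1/44 + 116)*(-1*100) = (5105/44)*(-100) = -127625/11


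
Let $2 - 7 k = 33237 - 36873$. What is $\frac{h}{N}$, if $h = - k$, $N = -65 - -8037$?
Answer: $- \frac{1819}{27902} \approx -0.065192$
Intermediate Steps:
$N = 7972$ ($N = -65 + 8037 = 7972$)
$k = \frac{3638}{7}$ ($k = \frac{2}{7} - \frac{33237 - 36873}{7} = \frac{2}{7} - - \frac{3636}{7} = \frac{2}{7} + \frac{3636}{7} = \frac{3638}{7} \approx 519.71$)
$h = - \frac{3638}{7}$ ($h = \left(-1\right) \frac{3638}{7} = - \frac{3638}{7} \approx -519.71$)
$\frac{h}{N} = - \frac{3638}{7 \cdot 7972} = \left(- \frac{3638}{7}\right) \frac{1}{7972} = - \frac{1819}{27902}$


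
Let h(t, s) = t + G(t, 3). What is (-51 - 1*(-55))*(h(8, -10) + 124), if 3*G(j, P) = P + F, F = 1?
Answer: 1600/3 ≈ 533.33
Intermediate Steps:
G(j, P) = ⅓ + P/3 (G(j, P) = (P + 1)/3 = (1 + P)/3 = ⅓ + P/3)
h(t, s) = 4/3 + t (h(t, s) = t + (⅓ + (⅓)*3) = t + (⅓ + 1) = t + 4/3 = 4/3 + t)
(-51 - 1*(-55))*(h(8, -10) + 124) = (-51 - 1*(-55))*((4/3 + 8) + 124) = (-51 + 55)*(28/3 + 124) = 4*(400/3) = 1600/3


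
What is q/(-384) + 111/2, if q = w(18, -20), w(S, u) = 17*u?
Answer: 5413/96 ≈ 56.385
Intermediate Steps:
q = -340 (q = 17*(-20) = -340)
q/(-384) + 111/2 = -340/(-384) + 111/2 = -340*(-1/384) + 111*(1/2) = 85/96 + 111/2 = 5413/96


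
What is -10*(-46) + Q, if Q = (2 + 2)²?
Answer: 476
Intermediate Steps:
Q = 16 (Q = 4² = 16)
-10*(-46) + Q = -10*(-46) + 16 = 460 + 16 = 476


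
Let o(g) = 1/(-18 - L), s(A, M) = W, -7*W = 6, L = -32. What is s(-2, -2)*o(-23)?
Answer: -3/49 ≈ -0.061224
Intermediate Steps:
W = -6/7 (W = -⅐*6 = -6/7 ≈ -0.85714)
s(A, M) = -6/7
o(g) = 1/14 (o(g) = 1/(-18 - 1*(-32)) = 1/(-18 + 32) = 1/14)
s(-2, -2)*o(-23) = -6/7*1/14 = -3/49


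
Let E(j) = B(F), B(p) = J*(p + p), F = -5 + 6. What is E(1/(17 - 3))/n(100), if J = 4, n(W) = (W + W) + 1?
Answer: 8/201 ≈ 0.039801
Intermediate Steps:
n(W) = 1 + 2*W (n(W) = 2*W + 1 = 1 + 2*W)
F = 1
B(p) = 8*p (B(p) = 4*(p + p) = 4*(2*p) = 8*p)
E(j) = 8 (E(j) = 8*1 = 8)
E(1/(17 - 3))/n(100) = 8/(1 + 2*100) = 8/(1 + 200) = 8/201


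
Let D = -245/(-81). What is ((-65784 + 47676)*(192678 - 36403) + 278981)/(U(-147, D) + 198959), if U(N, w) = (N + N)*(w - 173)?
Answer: -76397815413/6721157 ≈ -11367.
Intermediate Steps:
D = 245/81 (D = -245*(-1/81) = 245/81 ≈ 3.0247)
U(N, w) = 2*N*(-173 + w) (U(N, w) = (2*N)*(-173 + w) = 2*N*(-173 + w))
((-65784 + 47676)*(192678 - 36403) + 278981)/(U(-147, D) + 198959) = ((-65784 + 47676)*(192678 - 36403) + 278981)/(2*(-147)*(-173 + 245/81) + 198959) = (-18108*156275 + 278981)/(2*(-147)*(-13768/81) + 198959) = (-2829827700 + 278981)/(1349264/27 + 198959) = -2829548719/6721157/27 = -2829548719*27/6721157 = -76397815413/6721157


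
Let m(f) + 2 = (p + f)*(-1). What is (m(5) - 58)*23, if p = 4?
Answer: -1587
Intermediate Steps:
m(f) = -6 - f (m(f) = -2 + (4 + f)*(-1) = -2 + (-4 - f) = -6 - f)
(m(5) - 58)*23 = ((-6 - 1*5) - 58)*23 = ((-6 - 5) - 58)*23 = (-11 - 58)*23 = -69*23 = -1587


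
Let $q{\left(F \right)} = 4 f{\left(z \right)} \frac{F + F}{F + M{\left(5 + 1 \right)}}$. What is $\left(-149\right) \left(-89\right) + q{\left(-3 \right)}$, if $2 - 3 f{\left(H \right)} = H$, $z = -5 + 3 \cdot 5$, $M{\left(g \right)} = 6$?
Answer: $\frac{39847}{3} \approx 13282.0$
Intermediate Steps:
$z = 10$ ($z = -5 + 15 = 10$)
$f{\left(H \right)} = \frac{2}{3} - \frac{H}{3}$
$q{\left(F \right)} = - \frac{64 F}{3 \left(6 + F\right)}$ ($q{\left(F \right)} = 4 \left(\frac{2}{3} - \frac{10}{3}\right) \frac{F + F}{F + 6} = 4 \left(\frac{2}{3} - \frac{10}{3}\right) \frac{2 F}{6 + F} = 4 \left(- \frac{8}{3}\right) \frac{2 F}{6 + F} = - \frac{32 \frac{2 F}{6 + F}}{3} = - \frac{64 F}{3 \left(6 + F\right)}$)
$\left(-149\right) \left(-89\right) + q{\left(-3 \right)} = \left(-149\right) \left(-89\right) - - \frac{192}{18 + 3 \left(-3\right)} = 13261 - - \frac{192}{18 - 9} = 13261 - - \frac{192}{9} = 13261 - \left(-192\right) \frac{1}{9} = 13261 + \frac{64}{3} = \frac{39847}{3}$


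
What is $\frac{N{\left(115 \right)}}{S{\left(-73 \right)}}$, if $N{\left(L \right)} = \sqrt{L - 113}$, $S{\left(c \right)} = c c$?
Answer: $\frac{\sqrt{2}}{5329} \approx 0.00026538$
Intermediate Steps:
$S{\left(c \right)} = c^{2}$
$N{\left(L \right)} = \sqrt{-113 + L}$
$\frac{N{\left(115 \right)}}{S{\left(-73 \right)}} = \frac{\sqrt{-113 + 115}}{\left(-73\right)^{2}} = \frac{\sqrt{2}}{5329}$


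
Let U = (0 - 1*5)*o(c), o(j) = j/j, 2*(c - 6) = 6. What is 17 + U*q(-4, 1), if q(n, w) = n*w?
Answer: 37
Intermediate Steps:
c = 9 (c = 6 + (1/2)*6 = 6 + 3 = 9)
o(j) = 1
U = -5 (U = (0 - 1*5)*1 = (0 - 5)*1 = -5*1 = -5)
17 + U*q(-4, 1) = 17 - (-20) = 17 - 5*(-4) = 17 + 20 = 37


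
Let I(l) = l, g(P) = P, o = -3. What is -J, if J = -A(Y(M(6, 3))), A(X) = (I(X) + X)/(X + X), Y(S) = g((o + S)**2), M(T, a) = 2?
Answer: 1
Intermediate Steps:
Y(S) = (-3 + S)**2
A(X) = 1 (A(X) = (X + X)/(X + X) = (2*X)/((2*X)) = (2*X)*(1/(2*X)) = 1)
J = -1 (J = -1*1 = -1)
-J = -1*(-1) = 1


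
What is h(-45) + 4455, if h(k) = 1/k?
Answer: 200474/45 ≈ 4455.0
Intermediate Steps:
h(-45) + 4455 = 1/(-45) + 4455 = -1/45 + 4455 = 200474/45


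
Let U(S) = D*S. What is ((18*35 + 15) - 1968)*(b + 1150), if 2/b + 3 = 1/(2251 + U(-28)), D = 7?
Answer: -4686390135/3082 ≈ -1.5206e+6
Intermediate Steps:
U(S) = 7*S
b = -2055/3082 (b = 2/(-3 + 1/(2251 + 7*(-28))) = 2/(-3 + 1/(2251 - 196)) = 2/(-3 + 1/2055) = 2/(-6164/2055) = 2*(-2055/6164) = -2055/3082 ≈ -0.66677)
((18*35 + 15) - 1968)*(b + 1150) = ((18*35 + 15) - 1968)*(-2055/3082 + 1150) = ((630 + 15) - 1968)*(3542245/3082) = (645 - 1968)*(3542245/3082) = -1323*3542245/3082 = -4686390135/3082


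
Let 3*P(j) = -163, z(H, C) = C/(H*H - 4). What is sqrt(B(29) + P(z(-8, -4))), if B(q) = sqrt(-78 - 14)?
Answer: sqrt(-489 + 18*I*sqrt(23))/3 ≈ 0.64812 + 7.3996*I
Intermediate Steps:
z(H, C) = C/(-4 + H**2) (z(H, C) = C/(H**2 - 4) = C/(-4 + H**2))
P(j) = -163/3 (P(j) = (1/3)*(-163) = -163/3)
B(q) = 2*I*sqrt(23) (B(q) = sqrt(-92) = 2*I*sqrt(23))
sqrt(B(29) + P(z(-8, -4))) = sqrt(2*I*sqrt(23) - 163/3) = sqrt(-163/3 + 2*I*sqrt(23))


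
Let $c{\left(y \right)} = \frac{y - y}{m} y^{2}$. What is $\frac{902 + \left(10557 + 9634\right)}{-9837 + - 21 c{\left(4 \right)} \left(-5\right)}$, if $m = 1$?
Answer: $- \frac{7031}{3279} \approx -2.1443$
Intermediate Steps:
$c{\left(y \right)} = 0$ ($c{\left(y \right)} = \frac{y - y}{1} y^{2} = 0 \cdot 1 y^{2} = 0 y^{2} = 0$)
$\frac{902 + \left(10557 + 9634\right)}{-9837 + - 21 c{\left(4 \right)} \left(-5\right)} = \frac{902 + \left(10557 + 9634\right)}{-9837 + \left(-21\right) 0 \left(-5\right)} = \frac{902 + 20191}{-9837 + 0 \left(-5\right)} = \frac{21093}{-9837 + 0} = \frac{21093}{-9837} = 21093 \left(- \frac{1}{9837}\right) = - \frac{7031}{3279}$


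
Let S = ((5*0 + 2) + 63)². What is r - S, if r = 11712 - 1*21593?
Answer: -14106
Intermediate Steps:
r = -9881 (r = 11712 - 21593 = -9881)
S = 4225 (S = ((0 + 2) + 63)² = (2 + 63)² = 65² = 4225)
r - S = -9881 - 1*4225 = -9881 - 4225 = -14106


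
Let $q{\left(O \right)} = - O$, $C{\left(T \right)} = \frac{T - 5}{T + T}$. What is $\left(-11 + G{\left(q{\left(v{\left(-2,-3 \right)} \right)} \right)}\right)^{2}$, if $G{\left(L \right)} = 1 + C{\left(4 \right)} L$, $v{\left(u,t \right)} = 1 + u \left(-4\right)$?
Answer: $\frac{5041}{64} \approx 78.766$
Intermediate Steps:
$C{\left(T \right)} = \frac{-5 + T}{2 T}$
$v{\left(u,t \right)} = 1 - 4 u$
$G{\left(L \right)} = 1 - \frac{L}{8}$ ($G{\left(L \right)} = 1 + \frac{-5 + 4}{2 \cdot 4} L = 1 + \frac{1}{2} \cdot \frac{1}{4} \left(-1\right) L = 1 - \frac{L}{8}$)
$\left(-11 + G{\left(q{\left(v{\left(-2,-3 \right)} \right)} \right)}\right)^{2} = \left(-11 - \left(-1 + \frac{\left(-1\right) \left(1 - -8\right)}{8}\right)\right)^{2} = \left(-11 - \left(-1 + \frac{\left(-1\right) \left(1 + 8\right)}{8}\right)\right)^{2} = \left(-11 - \left(-1 + \frac{\left(-1\right) 9}{8}\right)\right)^{2} = \left(-11 + \left(1 - - \frac{9}{8}\right)\right)^{2} = \left(-11 + \left(1 + \frac{9}{8}\right)\right)^{2} = \left(-11 + \frac{17}{8}\right)^{2} = \left(- \frac{71}{8}\right)^{2} = \frac{5041}{64}$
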